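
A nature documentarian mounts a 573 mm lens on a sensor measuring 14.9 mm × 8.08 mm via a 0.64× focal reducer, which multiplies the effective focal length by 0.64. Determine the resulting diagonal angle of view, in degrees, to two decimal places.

Effective focal length f = 573 × 0.64 = 366.72 mm.
Sensor diagonal = √(14.9² + 8.08²) = √287.2964 ≈ 16.9498 mm.
α = 2·arctan(16.950 / (2 × 366.72)) = 2·arctan(0.02311) ≈ 2.6477°.

2.65°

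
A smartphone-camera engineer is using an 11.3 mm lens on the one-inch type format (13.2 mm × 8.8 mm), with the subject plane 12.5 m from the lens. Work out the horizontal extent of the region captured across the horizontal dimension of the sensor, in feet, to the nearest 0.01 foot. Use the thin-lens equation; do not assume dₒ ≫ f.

dₒ: 12.5 m = 12500 mm.
Similar triangles through the lens centre give W/dₒ = w/dᵢ; with 1/f = 1/dₒ + 1/dᵢ this gives W = w·(dₒ − f)/f.
W = 13.2 mm × (12500 − 11.3) / 11.3 = 13.2 × 1105.1947 ≈ 14588.570 mm = 14588.570/304.8 ft = 47.8628 ft.

47.86 ft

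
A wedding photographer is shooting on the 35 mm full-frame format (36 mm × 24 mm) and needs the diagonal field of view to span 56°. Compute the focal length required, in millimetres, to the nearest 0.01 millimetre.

40.69 mm

Sensor diagonal = √(36² + 24²) = √1872.0000 ≈ 43.2666 mm.
From α = 2·arctan(d/2f) we get f = d / (2·tan(α/2)).
With d = 43.2666 mm and α/2 = 28°, tan(α/2) ≈ 0.53171, so f ≈ 43.2666 / 1.06342 ≈ 40.6863 mm.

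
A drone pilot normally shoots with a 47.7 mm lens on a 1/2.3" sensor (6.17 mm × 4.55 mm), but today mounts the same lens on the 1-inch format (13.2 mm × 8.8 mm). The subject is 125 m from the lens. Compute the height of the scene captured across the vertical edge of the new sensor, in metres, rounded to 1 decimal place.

23.1 m

The focal length stays 47.7 mm; the relevant sensor dimension is now h = 8.8 mm. Object distance dₒ = 125 m = 125000 mm.
Thin-lens field height W = h·(dₒ − f)/f = 8.8 × (125000 − 47.7)/47.7 ≈ 23051.997 mm = 23.052 m.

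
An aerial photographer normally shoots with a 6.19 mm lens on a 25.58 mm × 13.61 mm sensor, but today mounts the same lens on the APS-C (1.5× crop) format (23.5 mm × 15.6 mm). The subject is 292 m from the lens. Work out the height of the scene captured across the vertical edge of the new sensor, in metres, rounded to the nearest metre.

736 m

The focal length stays 6.19 mm; the relevant sensor dimension is now h = 15.6 mm. Object distance dₒ = 292 m = 292000 mm.
Thin-lens field height W = h·(dₒ − f)/f = 15.6 × (292000 − 6.19)/6.19 ≈ 735881.007 mm = 735.881 m.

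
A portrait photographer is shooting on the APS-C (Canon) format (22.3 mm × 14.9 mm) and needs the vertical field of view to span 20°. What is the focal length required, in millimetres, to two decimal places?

42.25 mm

From α = 2·arctan(h/2f) we get f = h / (2·tan(α/2)).
With h = 14.9 mm and α/2 = 10°, tan(α/2) ≈ 0.17633, so f ≈ 14.9 / 0.35265 ≈ 42.2510 mm.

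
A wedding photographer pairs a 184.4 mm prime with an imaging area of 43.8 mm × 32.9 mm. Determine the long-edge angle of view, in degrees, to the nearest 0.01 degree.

Angle of view α = 2·arctan(w/2f) with w = 43.8 mm and f = 184.4 mm.
w/2f = 0.11876; arctan(0.11876) ≈ 6.7729°, so α ≈ 13.5459°.

13.55°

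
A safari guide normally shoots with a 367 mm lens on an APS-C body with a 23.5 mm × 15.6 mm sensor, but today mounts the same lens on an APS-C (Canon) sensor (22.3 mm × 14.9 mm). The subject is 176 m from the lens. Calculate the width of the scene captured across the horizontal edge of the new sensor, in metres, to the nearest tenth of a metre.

10.7 m

The focal length stays 367 mm; the relevant sensor dimension is now w = 22.3 mm. Object distance dₒ = 176 m = 176000 mm.
Thin-lens field width W = w·(dₒ − f)/f = 22.3 × (176000 − 367)/367 ≈ 10671.978 mm = 10.672 m.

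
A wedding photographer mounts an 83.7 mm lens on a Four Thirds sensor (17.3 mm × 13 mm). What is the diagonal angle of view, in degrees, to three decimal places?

Sensor diagonal = √(17.3² + 13²) = √468.2900 ≈ 21.6400 mm.
Angle of view α = 2·arctan(d/2f) with d = 21.6400 mm and f = 83.7 mm.
d/2f = 0.12927; arctan(0.12927) ≈ 7.3658°, so α ≈ 14.7317°.

14.732°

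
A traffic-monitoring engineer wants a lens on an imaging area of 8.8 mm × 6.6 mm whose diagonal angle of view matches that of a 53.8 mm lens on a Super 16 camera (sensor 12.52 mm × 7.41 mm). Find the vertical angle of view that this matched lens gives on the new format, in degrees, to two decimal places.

Sensor diagonal = √(12.52² + 7.41²) = √211.6585 ≈ 14.5485 mm.
Sensor diagonal = √(8.8² + 6.6²) = √121.0000 ≈ 11.0000 mm.
Equal diagonal AOV ⇒ f₂ = f₁ · 11.0000/14.5485 = 53.8 × 0.75609 ≈ 40.6778 mm.
Vertical AOV on the new format = 2·arctan(6.6 / (2 × 40.6778)) = 2·arctan(0.08113) ≈ 9.2760°.

9.28°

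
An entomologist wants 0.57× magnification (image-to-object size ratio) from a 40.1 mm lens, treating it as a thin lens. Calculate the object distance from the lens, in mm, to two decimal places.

With m = dᵢ/dₒ and 1/f = 1/dₒ + 1/dᵢ, substituting dᵢ = m·dₒ gives 1/f = (1 + 1/m)/dₒ, hence dₒ = f·(1 + 1/m).
dₒ = 40.1 × (1 + 1/0.57) = 40.1 × 2.75439 ≈ 110.451 mm.

110.45 mm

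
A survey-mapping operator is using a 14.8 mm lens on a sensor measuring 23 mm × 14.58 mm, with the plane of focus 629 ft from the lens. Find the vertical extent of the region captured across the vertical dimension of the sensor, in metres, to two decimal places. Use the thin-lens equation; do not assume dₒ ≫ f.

188.85 m

dₒ: 629 ft × 304.8 mm/ft = 191719.19 mm.
Similar triangles through the lens centre give W/dₒ = h/dᵢ; with 1/f = 1/dₒ + 1/dᵢ this gives W = h·(dₒ − f)/f.
W = 14.58 mm × (191719 − 14.8) / 14.8 = 14.58 × 12952.9996 ≈ 188854.734 mm = 188.855 m.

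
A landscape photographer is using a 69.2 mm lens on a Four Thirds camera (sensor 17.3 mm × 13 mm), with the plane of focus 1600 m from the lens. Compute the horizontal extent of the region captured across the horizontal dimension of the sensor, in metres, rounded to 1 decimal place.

dₒ: 1600 m = 1.6e+06 mm.
Similar triangles through the lens centre give W/dₒ = w/dᵢ; with 1/f = 1/dₒ + 1/dᵢ this gives W = w·(dₒ − f)/f.
W = 17.3 mm × (1.6e+06 − 69.2) / 69.2 = 17.3 × 23120.3873 ≈ 399982.700 mm = 399.983 m.

400.0 m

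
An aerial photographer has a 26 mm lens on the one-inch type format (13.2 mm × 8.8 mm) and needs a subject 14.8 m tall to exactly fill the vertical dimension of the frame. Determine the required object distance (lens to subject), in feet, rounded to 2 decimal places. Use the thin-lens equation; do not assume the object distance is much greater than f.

143.55 ft

W: 14.8 m = 14800 mm.
Magnification m = h/W = dᵢ/dₒ; combined with 1/f = 1/dₒ + 1/dᵢ this gives dₒ = f·(1 + W/h).
dₒ = 26 mm × (1 + 14800/8.8) = 26 × 1682.8182 ≈ 43753.273 mm = 43753.273/304.8 ft = 143.547 ft.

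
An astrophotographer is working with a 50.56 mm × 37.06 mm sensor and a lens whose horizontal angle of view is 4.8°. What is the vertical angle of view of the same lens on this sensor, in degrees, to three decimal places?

From the horizontal AOV: f = 50.56 / (2·tan(2.4°)) = 50.56 / 0.08382 ≈ 603.1625 mm.
Vertical AOV = 2·arctan(37.06 / (2 × 603.1625)) = 2·arctan(0.03072) ≈ 3.5193°.

3.519°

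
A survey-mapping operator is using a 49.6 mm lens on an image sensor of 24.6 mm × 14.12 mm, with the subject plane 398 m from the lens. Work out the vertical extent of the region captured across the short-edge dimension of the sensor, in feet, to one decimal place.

371.7 ft

dₒ: 398 m = 398000 mm.
Similar triangles through the lens centre give W/dₒ = h/dᵢ; with 1/f = 1/dₒ + 1/dᵢ this gives W = h·(dₒ − f)/f.
W = 14.12 mm × (398000 − 49.6) / 49.6 = 14.12 × 8023.1935 ≈ 113287.493 mm = 113287.493/304.8 ft = 371.678 ft.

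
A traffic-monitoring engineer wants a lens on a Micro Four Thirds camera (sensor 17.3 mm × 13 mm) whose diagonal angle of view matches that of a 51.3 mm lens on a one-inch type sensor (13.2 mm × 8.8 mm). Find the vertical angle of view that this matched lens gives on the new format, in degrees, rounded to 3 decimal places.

Sensor diagonal = √(13.2² + 8.8²) = √251.6800 ≈ 15.8644 mm.
Sensor diagonal = √(17.3² + 13²) = √468.2900 ≈ 21.6400 mm.
Equal diagonal AOV ⇒ f₂ = f₁ · 21.6400/15.8644 = 51.3 × 1.36406 ≈ 69.9762 mm.
Vertical AOV on the new format = 2·arctan(13 / (2 × 69.9762)) = 2·arctan(0.09289) ≈ 10.6138°.

10.614°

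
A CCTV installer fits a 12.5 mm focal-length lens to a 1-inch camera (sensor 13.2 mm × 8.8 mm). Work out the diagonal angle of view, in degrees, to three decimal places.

64.797°

Sensor diagonal = √(13.2² + 8.8²) = √251.6800 ≈ 15.8644 mm.
Angle of view α = 2·arctan(d/2f) with d = 15.8644 mm and f = 12.5 mm.
d/2f = 0.63458; arctan(0.63458) ≈ 32.3983°, so α ≈ 64.7965°.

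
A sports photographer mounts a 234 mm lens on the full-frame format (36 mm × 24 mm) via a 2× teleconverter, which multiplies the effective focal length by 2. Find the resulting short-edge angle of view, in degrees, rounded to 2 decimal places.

Effective focal length f = 234 × 2 = 468 mm.
α = 2·arctan(24 / (2 × 468)) = 2·arctan(0.02564) ≈ 2.9376°.

2.94°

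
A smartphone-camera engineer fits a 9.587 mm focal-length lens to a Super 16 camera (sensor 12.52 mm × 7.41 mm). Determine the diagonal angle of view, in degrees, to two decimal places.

Sensor diagonal = √(12.52² + 7.41²) = √211.6585 ≈ 14.5485 mm.
Angle of view α = 2·arctan(d/2f) with d = 14.5485 mm and f = 9.587 mm.
d/2f = 0.75876; arctan(0.75876) ≈ 37.1898°, so α ≈ 74.3796°.

74.38°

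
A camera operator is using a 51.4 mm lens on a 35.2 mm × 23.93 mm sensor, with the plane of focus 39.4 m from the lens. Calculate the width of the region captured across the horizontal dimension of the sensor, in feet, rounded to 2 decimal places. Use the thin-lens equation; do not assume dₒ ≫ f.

dₒ: 39.4 m = 39400 mm.
Similar triangles through the lens centre give W/dₒ = w/dᵢ; with 1/f = 1/dₒ + 1/dᵢ this gives W = w·(dₒ − f)/f.
W = 35.2 mm × (39400 − 51.4) / 51.4 = 35.2 × 765.5370 ≈ 26946.901 mm = 26946.901/304.8 ft = 88.4085 ft.

88.41 ft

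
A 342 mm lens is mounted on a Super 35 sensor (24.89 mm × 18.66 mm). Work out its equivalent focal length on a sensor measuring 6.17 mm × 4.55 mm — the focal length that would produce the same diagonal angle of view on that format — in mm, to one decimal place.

84.3 mm

Sensor diagonal = √(24.89² + 18.66²) = √967.7077 ≈ 31.1080 mm.
Sensor diagonal = √(6.17² + 4.55²) = √58.7714 ≈ 7.6663 mm.
Equal angle of view means equal diagonal/f ratio, so f₂ = f₁ · (diagonal₂/diagonal₁) = 342 × 7.6663/31.1080.
f₂ = 342 × 0.24644 ≈ 84.282 mm.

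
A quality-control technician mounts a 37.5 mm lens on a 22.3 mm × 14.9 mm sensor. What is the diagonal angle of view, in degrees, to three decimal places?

Sensor diagonal = √(22.3² + 14.9²) = √719.3000 ≈ 26.8198 mm.
Angle of view α = 2·arctan(d/2f) with d = 26.8198 mm and f = 37.5 mm.
d/2f = 0.35760; arctan(0.35760) ≈ 19.6769°, so α ≈ 39.3538°.

39.354°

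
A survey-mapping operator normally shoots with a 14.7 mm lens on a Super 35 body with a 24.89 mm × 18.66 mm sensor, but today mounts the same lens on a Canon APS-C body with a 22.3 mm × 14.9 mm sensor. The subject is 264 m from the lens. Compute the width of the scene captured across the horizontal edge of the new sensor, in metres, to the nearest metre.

400 m

The focal length stays 14.7 mm; the relevant sensor dimension is now w = 22.3 mm. Object distance dₒ = 264 m = 264000 mm.
Thin-lens field width W = w·(dₒ − f)/f = 22.3 × (264000 − 14.7)/14.7 ≈ 400467.496 mm = 400.467 m.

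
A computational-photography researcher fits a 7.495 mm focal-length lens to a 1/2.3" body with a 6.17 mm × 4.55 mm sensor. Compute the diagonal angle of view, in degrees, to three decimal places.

Sensor diagonal = √(6.17² + 4.55²) = √58.7714 ≈ 7.6663 mm.
Angle of view α = 2·arctan(d/2f) with d = 7.6663 mm and f = 7.495 mm.
d/2f = 0.51142; arctan(0.51142) ≈ 27.0863°, so α ≈ 54.1726°.

54.173°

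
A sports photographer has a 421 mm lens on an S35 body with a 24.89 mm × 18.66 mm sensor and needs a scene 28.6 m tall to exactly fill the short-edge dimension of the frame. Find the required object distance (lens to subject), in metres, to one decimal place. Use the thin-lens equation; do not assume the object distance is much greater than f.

645.7 m

W: 28.6 m = 28600 mm.
Magnification m = h/W = dᵢ/dₒ; combined with 1/f = 1/dₒ + 1/dᵢ this gives dₒ = f·(1 + W/h).
dₒ = 421 mm × (1 + 28600/18.66) = 421 × 1533.6902 ≈ 645683.594 mm = 645.684 m.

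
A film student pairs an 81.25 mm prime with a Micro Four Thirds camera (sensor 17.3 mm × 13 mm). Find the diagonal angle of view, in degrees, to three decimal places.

15.171°

Sensor diagonal = √(17.3² + 13²) = √468.2900 ≈ 21.6400 mm.
Angle of view α = 2·arctan(d/2f) with d = 21.6400 mm and f = 81.25 mm.
d/2f = 0.13317; arctan(0.13317) ≈ 7.5854°, so α ≈ 15.1708°.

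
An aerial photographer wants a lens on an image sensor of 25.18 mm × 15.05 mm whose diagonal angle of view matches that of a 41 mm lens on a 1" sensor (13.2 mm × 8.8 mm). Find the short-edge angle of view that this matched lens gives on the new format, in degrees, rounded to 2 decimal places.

11.34°

Sensor diagonal = √(13.2² + 8.8²) = √251.6800 ≈ 15.8644 mm.
Sensor diagonal = √(25.18² + 15.05²) = √860.5349 ≈ 29.3349 mm.
Equal diagonal AOV ⇒ f₂ = f₁ · 29.3349/15.8644 = 41 × 1.84910 ≈ 75.8130 mm.
Short-edge AOV on the new format = 2·arctan(15.05 / (2 × 75.8130)) = 2·arctan(0.09926) ≈ 11.3369°.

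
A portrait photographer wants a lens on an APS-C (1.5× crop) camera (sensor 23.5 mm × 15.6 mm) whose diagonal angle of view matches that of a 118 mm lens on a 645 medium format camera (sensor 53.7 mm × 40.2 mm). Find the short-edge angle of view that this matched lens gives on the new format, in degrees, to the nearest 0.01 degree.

Sensor diagonal = √(53.7² + 40.2²) = √4499.7300 ≈ 67.0800 mm.
Sensor diagonal = √(23.5² + 15.6²) = √795.6100 ≈ 28.2066 mm.
Equal diagonal AOV ⇒ f₂ = f₁ · 28.2066/67.0800 = 118 × 0.42049 ≈ 49.6180 mm.
Short-edge AOV on the new format = 2·arctan(15.6 / (2 × 49.6180)) = 2·arctan(0.15720) ≈ 17.8677°.

17.87°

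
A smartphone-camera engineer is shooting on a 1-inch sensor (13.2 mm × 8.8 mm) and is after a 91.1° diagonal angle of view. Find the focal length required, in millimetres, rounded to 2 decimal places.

Sensor diagonal = √(13.2² + 8.8²) = √251.6800 ≈ 15.8644 mm.
From α = 2·arctan(d/2f) we get f = d / (2·tan(α/2)).
With d = 15.8644 mm and α/2 = 45.55°, tan(α/2) ≈ 1.01939, so f ≈ 15.8644 / 2.03877 ≈ 7.7814 mm.

7.78 mm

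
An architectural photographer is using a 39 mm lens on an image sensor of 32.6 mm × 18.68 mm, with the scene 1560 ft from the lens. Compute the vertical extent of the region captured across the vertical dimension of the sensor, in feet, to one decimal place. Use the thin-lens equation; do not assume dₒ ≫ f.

747.1 ft

dₒ: 1560 ft × 304.8 mm/ft = 475487.98 mm.
Similar triangles through the lens centre give W/dₒ = h/dᵢ; with 1/f = 1/dₒ + 1/dᵢ this gives W = h·(dₒ − f)/f.
W = 18.68 mm × (475488 − 39) / 39 = 18.68 × 12190.9996 ≈ 227727.873 mm = 227727.873/304.8 ft = 747.139 ft.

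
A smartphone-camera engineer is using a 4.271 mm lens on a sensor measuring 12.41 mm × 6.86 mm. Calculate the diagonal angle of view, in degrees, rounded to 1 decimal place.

Sensor diagonal = √(12.41² + 6.86²) = √201.0677 ≈ 14.1798 mm.
Angle of view α = 2·arctan(d/2f) with d = 14.1798 mm and f = 4.271 mm.
d/2f = 1.66001; arctan(1.66001) ≈ 58.9350°, so α ≈ 117.8701°.

117.9°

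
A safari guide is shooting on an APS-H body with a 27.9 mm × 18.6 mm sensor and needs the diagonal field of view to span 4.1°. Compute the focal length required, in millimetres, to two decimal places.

Sensor diagonal = √(27.9² + 18.6²) = √1124.3700 ≈ 33.5316 mm.
From α = 2·arctan(d/2f) we get f = d / (2·tan(α/2)).
With d = 33.5316 mm and α/2 = 2.05°, tan(α/2) ≈ 0.03579, so f ≈ 33.5316 / 0.07159 ≈ 468.3904 mm.

468.39 mm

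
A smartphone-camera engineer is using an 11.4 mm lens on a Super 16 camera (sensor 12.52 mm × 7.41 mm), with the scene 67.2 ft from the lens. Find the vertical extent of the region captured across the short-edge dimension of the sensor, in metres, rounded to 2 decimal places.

dₒ: 67.2 ft × 304.8 mm/ft = 20482.56 mm.
Similar triangles through the lens centre give W/dₒ = h/dᵢ; with 1/f = 1/dₒ + 1/dᵢ this gives W = h·(dₒ − f)/f.
W = 7.41 mm × (20482.6 − 11.4) / 11.4 = 7.41 × 1795.7157 ≈ 13306.254 mm = 13.3063 m.

13.31 m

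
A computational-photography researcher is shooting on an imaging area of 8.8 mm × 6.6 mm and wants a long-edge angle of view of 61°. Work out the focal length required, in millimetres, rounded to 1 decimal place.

From α = 2·arctan(w/2f) we get f = w / (2·tan(α/2)).
With w = 8.8 mm and α/2 = 30.5°, tan(α/2) ≈ 0.58905, so f ≈ 8.8 / 1.17809 ≈ 7.4697 mm.

7.5 mm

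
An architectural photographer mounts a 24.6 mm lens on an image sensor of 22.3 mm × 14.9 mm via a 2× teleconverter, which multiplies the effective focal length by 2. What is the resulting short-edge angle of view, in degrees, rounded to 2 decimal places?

Effective focal length f = 24.6 × 2 = 49.2 mm.
α = 2·arctan(14.9 / (2 × 49.2)) = 2·arctan(0.15142) ≈ 17.2209°.

17.22°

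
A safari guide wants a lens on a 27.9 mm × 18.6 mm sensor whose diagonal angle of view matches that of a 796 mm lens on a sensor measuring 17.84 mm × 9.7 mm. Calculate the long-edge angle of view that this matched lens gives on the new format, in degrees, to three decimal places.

Sensor diagonal = √(17.84² + 9.7²) = √412.3556 ≈ 20.3065 mm.
Sensor diagonal = √(27.9² + 18.6²) = √1124.3700 ≈ 33.5316 mm.
Equal diagonal AOV ⇒ f₂ = f₁ · 33.5316/20.3065 = 796 × 1.65127 ≈ 1314.4127 mm.
Long-edge AOV on the new format = 2·arctan(27.9 / (2 × 1314.4127)) = 2·arctan(0.01061) ≈ 1.2161°.

1.216°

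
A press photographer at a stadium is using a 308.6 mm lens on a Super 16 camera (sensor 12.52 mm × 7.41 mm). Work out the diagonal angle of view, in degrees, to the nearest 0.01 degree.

2.70°

Sensor diagonal = √(12.52² + 7.41²) = √211.6585 ≈ 14.5485 mm.
Angle of view α = 2·arctan(d/2f) with d = 14.5485 mm and f = 308.6 mm.
d/2f = 0.02357; arctan(0.02357) ≈ 1.3503°, so α ≈ 2.7006°.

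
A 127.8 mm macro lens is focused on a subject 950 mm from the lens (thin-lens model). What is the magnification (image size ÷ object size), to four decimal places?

Thin lens: 1/f = 1/dₒ + 1/dᵢ → 1/dᵢ = 1/127.8 − 1/950 = 0.0067721 mm⁻¹, so dᵢ ≈ 147.6648 mm.
Magnification m = dᵢ/dₒ = 147.6648/950 ≈ 0.15544.

0.1554×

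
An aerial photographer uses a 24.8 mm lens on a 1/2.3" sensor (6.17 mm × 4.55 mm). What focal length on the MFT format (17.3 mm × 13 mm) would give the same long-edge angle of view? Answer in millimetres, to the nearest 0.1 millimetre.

Equal angle of view means equal width/f ratio, so f₂ = f₁ · (width₂/width₁) = 24.8 × 17.3/6.17.
f₂ = 24.8 × 2.80389 ≈ 69.536 mm.

69.5 mm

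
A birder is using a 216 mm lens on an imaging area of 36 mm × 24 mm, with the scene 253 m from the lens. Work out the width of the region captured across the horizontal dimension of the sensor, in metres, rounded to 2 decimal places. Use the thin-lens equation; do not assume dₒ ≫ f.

dₒ: 253 m = 253000 mm.
Similar triangles through the lens centre give W/dₒ = w/dᵢ; with 1/f = 1/dₒ + 1/dᵢ this gives W = w·(dₒ − f)/f.
W = 36 mm × (253000 − 216) / 216 = 36 × 1170.2963 ≈ 42130.667 mm = 42.1307 m.

42.13 m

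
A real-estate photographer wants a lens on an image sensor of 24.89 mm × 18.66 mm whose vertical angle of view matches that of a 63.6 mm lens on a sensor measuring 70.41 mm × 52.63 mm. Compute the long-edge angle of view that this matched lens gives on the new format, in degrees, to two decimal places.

Equal vertical AOV ⇒ f₂ = f₁ · 18.66/52.63 = 63.6 × 0.35455 ≈ 22.5494 mm.
Long-edge AOV on the new format = 2·arctan(24.89 / (2 × 22.5494)) = 2·arctan(0.55190) ≈ 57.7885°.

57.79°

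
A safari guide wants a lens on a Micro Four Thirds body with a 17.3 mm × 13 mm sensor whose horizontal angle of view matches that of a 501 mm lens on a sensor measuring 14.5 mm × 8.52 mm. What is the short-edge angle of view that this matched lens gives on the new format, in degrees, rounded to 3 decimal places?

1.246°

Equal horizontal AOV ⇒ f₂ = f₁ · 17.3/14.5 = 501 × 1.19310 ≈ 597.7448 mm.
Short-edge AOV on the new format = 2·arctan(13 / (2 × 597.7448)) = 2·arctan(0.01087) ≈ 1.2460°.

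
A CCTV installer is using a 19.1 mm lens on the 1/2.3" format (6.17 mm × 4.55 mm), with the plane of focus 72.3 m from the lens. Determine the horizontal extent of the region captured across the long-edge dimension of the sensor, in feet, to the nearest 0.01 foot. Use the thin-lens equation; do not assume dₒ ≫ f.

dₒ: 72.3 m = 72300 mm.
Similar triangles through the lens centre give W/dₒ = w/dᵢ; with 1/f = 1/dₒ + 1/dᵢ this gives W = w·(dₒ − f)/f.
W = 6.17 mm × (72300 − 19.1) / 19.1 = 6.17 × 3784.3403 ≈ 23349.380 mm = 23349.380/304.8 ft = 76.6056 ft.

76.61 ft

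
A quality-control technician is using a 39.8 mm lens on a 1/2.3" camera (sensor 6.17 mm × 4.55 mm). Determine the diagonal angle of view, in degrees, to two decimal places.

11.00°

Sensor diagonal = √(6.17² + 4.55²) = √58.7714 ≈ 7.6663 mm.
Angle of view α = 2·arctan(d/2f) with d = 7.6663 mm and f = 39.8 mm.
d/2f = 0.09631; arctan(0.09631) ≈ 5.5012°, so α ≈ 11.0023°.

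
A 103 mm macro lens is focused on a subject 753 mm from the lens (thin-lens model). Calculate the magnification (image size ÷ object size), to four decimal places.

Thin lens: 1/f = 1/dₒ + 1/dᵢ → 1/dᵢ = 1/103 − 1/753 = 0.0083807 mm⁻¹, so dᵢ ≈ 119.3215 mm.
Magnification m = dᵢ/dₒ = 119.3215/753 ≈ 0.15846.

0.1585×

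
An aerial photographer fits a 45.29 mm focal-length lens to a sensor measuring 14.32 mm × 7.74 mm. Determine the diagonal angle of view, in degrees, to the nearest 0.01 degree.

20.38°

Sensor diagonal = √(14.32² + 7.74²) = √264.9700 ≈ 16.2779 mm.
Angle of view α = 2·arctan(d/2f) with d = 16.2779 mm and f = 45.29 mm.
d/2f = 0.17971; arctan(0.17971) ≈ 10.1877°, so α ≈ 20.3755°.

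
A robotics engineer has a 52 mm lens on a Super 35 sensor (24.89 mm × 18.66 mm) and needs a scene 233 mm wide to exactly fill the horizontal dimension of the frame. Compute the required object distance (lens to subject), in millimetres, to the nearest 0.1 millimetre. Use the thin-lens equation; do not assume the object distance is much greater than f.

538.8 mm

Magnification m = w/W = dᵢ/dₒ; combined with 1/f = 1/dₒ + 1/dᵢ this gives dₒ = f·(1 + W/w).
dₒ = 52 mm × (1 + 233/24.89) = 52 × 10.3612 ≈ 538.782 mm.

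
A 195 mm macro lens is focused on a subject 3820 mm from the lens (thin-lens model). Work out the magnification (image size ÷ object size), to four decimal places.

Thin lens: 1/f = 1/dₒ + 1/dᵢ → 1/dᵢ = 1/195 − 1/3820 = 0.0048664 mm⁻¹, so dᵢ ≈ 205.4897 mm.
Magnification m = dᵢ/dₒ = 205.4897/3820 ≈ 0.05379.

0.0538×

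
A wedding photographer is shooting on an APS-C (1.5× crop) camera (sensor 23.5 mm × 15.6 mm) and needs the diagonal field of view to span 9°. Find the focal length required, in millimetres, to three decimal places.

179.199 mm

Sensor diagonal = √(23.5² + 15.6²) = √795.6100 ≈ 28.2066 mm.
From α = 2·arctan(d/2f) we get f = d / (2·tan(α/2)).
With d = 28.2066 mm and α/2 = 4.5°, tan(α/2) ≈ 0.07870, so f ≈ 28.2066 / 0.15740 ≈ 179.1992 mm.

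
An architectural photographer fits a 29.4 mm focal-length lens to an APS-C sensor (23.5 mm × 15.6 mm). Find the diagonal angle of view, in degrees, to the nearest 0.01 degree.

Sensor diagonal = √(23.5² + 15.6²) = √795.6100 ≈ 28.2066 mm.
Angle of view α = 2·arctan(d/2f) with d = 28.2066 mm and f = 29.4 mm.
d/2f = 0.47970; arctan(0.47970) ≈ 25.6272°, so α ≈ 51.2544°.

51.25°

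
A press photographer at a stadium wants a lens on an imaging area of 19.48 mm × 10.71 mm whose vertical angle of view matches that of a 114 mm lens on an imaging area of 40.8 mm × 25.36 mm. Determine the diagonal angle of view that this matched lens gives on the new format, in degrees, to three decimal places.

Equal vertical AOV ⇒ f₂ = f₁ · 10.71/25.36 = 114 × 0.42232 ≈ 48.1443 mm.
Sensor diagonal = √(19.48² + 10.71²) = √494.1745 ≈ 22.2300 mm.
Diagonal AOV on the new format = 2·arctan(22.2300 / (2 × 48.1443)) = 2·arctan(0.23087) ≈ 26.0001°.

26.000°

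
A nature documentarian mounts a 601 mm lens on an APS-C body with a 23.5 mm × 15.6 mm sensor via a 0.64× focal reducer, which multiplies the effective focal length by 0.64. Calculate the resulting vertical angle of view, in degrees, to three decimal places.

Effective focal length f = 601 × 0.64 = 384.64 mm.
α = 2·arctan(15.6 / (2 × 384.64)) = 2·arctan(0.02028) ≈ 2.3234°.

2.323°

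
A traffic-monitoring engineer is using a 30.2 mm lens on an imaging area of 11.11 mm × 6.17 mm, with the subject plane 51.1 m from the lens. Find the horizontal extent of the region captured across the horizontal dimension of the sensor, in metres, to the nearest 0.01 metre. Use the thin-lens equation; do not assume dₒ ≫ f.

18.79 m

dₒ: 51.1 m = 51100 mm.
Similar triangles through the lens centre give W/dₒ = w/dᵢ; with 1/f = 1/dₒ + 1/dᵢ this gives W = w·(dₒ − f)/f.
W = 11.11 mm × (51100 − 30.2) / 30.2 = 11.11 × 1691.0530 ≈ 18787.599 mm = 18.7876 m.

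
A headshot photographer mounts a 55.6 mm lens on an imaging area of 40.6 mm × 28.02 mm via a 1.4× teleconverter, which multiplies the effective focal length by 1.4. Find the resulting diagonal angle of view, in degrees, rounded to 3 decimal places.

Effective focal length f = 55.6 × 1.4 = 77.84 mm.
Sensor diagonal = √(40.6² + 28.02²) = √2433.4804 ≈ 49.3303 mm.
α = 2·arctan(49.330 / (2 × 77.84)) = 2·arctan(0.31687) ≈ 35.1637°.

35.164°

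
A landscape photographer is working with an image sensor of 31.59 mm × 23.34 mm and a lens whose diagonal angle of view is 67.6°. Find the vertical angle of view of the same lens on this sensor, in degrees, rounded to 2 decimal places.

Sensor diagonal = √(31.59² + 23.34²) = √1542.6837 ≈ 39.2770 mm.
From the diagonal AOV: f = 39.2770 / (2·tan(33.8°)) = 39.2770 / 1.33888 ≈ 29.3357 mm.
Vertical AOV = 2·arctan(23.34 / (2 × 29.3357)) = 2·arctan(0.39781) ≈ 43.3863°.

43.39°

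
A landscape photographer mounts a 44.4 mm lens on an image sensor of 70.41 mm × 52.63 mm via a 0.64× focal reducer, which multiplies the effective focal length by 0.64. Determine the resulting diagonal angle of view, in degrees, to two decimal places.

114.23°

Effective focal length f = 44.4 × 0.64 = 28.416 mm.
Sensor diagonal = √(70.41² + 52.63²) = √7727.4850 ≈ 87.9061 mm.
α = 2·arctan(87.906 / (2 × 28.416)) = 2·arctan(1.54677) ≈ 114.2340°.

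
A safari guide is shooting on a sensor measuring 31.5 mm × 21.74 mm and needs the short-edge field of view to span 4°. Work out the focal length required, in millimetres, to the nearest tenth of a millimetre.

From α = 2·arctan(h/2f) we get f = h / (2·tan(α/2)).
With h = 21.74 mm and α/2 = 2°, tan(α/2) ≈ 0.03492, so f ≈ 21.74 / 0.06984 ≈ 311.2761 mm.

311.3 mm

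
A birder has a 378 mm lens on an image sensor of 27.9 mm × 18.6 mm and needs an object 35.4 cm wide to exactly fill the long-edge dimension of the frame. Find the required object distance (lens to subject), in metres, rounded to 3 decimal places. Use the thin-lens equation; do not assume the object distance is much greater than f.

5.174 m

W: 35.4 cm = 354 mm.
Magnification m = w/W = dᵢ/dₒ; combined with 1/f = 1/dₒ + 1/dᵢ this gives dₒ = f·(1 + W/w).
dₒ = 378 mm × (1 + 354/27.9) = 378 × 13.6882 ≈ 5174.129 mm = 5.17413 m.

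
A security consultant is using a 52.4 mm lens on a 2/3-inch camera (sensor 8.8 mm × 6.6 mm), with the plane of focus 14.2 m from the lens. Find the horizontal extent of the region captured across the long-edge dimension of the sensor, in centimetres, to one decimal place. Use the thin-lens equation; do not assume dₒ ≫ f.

dₒ: 14.2 m = 14200 mm.
Similar triangles through the lens centre give W/dₒ = w/dᵢ; with 1/f = 1/dₒ + 1/dᵢ this gives W = w·(dₒ − f)/f.
W = 8.8 mm × (14200 − 52.4) / 52.4 = 8.8 × 269.9924 ≈ 2375.933 mm = 237.593 cm.

237.6 cm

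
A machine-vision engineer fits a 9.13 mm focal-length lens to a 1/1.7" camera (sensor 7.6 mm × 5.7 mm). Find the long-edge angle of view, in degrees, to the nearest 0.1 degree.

Angle of view α = 2·arctan(w/2f) with w = 7.6 mm and f = 9.13 mm.
w/2f = 0.41621; arctan(0.41621) ≈ 22.5976°, so α ≈ 45.1952°.

45.2°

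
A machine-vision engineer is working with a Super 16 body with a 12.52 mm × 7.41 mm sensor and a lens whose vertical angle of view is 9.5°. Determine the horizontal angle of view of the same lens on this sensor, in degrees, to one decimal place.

16.0°

From the vertical AOV: f = 7.41 / (2·tan(4.75°)) = 7.41 / 0.16619 ≈ 44.5883 mm.
Horizontal AOV = 2·arctan(12.52 / (2 × 44.5883)) = 2·arctan(0.14040) ≈ 15.9837°.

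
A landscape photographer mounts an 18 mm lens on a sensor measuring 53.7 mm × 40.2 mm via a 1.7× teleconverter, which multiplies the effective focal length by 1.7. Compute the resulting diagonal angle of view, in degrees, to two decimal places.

Effective focal length f = 18 × 1.7 = 30.6 mm.
Sensor diagonal = √(53.7² + 40.2²) = √4499.7300 ≈ 67.0800 mm.
α = 2·arctan(67.080 / (2 × 30.6)) = 2·arctan(1.09608) ≈ 95.2489°.

95.25°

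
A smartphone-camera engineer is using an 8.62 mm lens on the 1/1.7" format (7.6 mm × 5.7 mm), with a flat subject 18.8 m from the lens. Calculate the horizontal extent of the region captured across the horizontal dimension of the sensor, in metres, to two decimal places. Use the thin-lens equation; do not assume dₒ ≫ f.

dₒ: 18.8 m = 18800 mm.
Similar triangles through the lens centre give W/dₒ = w/dᵢ; with 1/f = 1/dₒ + 1/dᵢ this gives W = w·(dₒ − f)/f.
W = 7.6 mm × (18800 − 8.62) / 8.62 = 7.6 × 2179.9745 ≈ 16567.806 mm = 16.5678 m.

16.57 m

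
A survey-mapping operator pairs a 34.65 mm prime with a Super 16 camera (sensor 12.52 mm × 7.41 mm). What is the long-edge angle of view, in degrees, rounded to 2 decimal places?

Angle of view α = 2·arctan(w/2f) with w = 12.52 mm and f = 34.65 mm.
w/2f = 0.18066; arctan(0.18066) ≈ 10.2408°, so α ≈ 20.4816°.

20.48°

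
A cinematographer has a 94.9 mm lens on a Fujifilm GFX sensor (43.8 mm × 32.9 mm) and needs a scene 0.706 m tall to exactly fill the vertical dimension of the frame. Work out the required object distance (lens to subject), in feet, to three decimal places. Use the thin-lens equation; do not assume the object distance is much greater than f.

W: 0.706 m = 706 mm.
Magnification m = h/W = dᵢ/dₒ; combined with 1/f = 1/dₒ + 1/dᵢ this gives dₒ = f·(1 + W/h).
dₒ = 94.9 mm × (1 + 706/32.9) = 94.9 × 22.4590 ≈ 2131.356 mm = 2131.356/304.8 ft = 6.99264 ft.

6.993 ft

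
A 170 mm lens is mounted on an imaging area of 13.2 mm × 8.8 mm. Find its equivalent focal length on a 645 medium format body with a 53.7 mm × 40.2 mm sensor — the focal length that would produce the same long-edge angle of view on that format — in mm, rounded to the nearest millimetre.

692 mm

Equal angle of view means equal width/f ratio, so f₂ = f₁ · (width₂/width₁) = 170 × 53.7/13.2.
f₂ = 170 × 4.06818 ≈ 691.591 mm.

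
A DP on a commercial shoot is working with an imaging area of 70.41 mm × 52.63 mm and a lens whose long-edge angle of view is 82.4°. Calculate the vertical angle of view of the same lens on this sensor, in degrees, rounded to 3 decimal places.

From the long-edge AOV: f = 70.41 / (2·tan(41.2°)) = 70.41 / 1.75087 ≈ 40.2143 mm.
Vertical AOV = 2·arctan(52.63 / (2 × 40.2143)) = 2·arctan(0.65437) ≈ 66.3989°.

66.399°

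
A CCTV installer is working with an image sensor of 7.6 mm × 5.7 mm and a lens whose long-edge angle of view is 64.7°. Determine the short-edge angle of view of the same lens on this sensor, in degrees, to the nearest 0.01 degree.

50.82°

From the long-edge AOV: f = 7.6 / (2·tan(32.35°)) = 7.6 / 1.26679 ≈ 5.9994 mm.
Short-edge AOV = 2·arctan(5.7 / (2 × 5.9994)) = 2·arctan(0.47505) ≈ 50.8198°.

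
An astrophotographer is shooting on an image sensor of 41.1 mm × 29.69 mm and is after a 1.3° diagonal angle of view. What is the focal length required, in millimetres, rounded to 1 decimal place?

Sensor diagonal = √(41.1² + 29.69²) = √2570.7061 ≈ 50.7021 mm.
From α = 2·arctan(d/2f) we get f = d / (2·tan(α/2)).
With d = 50.7021 mm and α/2 = 0.65°, tan(α/2) ≈ 0.01135, so f ≈ 50.7021 / 0.02269 ≈ 2234.5335 mm.

2234.5 mm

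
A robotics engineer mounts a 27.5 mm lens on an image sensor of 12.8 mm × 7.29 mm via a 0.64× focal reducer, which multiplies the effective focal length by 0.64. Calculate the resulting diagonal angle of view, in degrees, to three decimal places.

45.416°

Effective focal length f = 27.5 × 0.64 = 17.6 mm.
Sensor diagonal = √(12.8² + 7.29²) = √216.9841 ≈ 14.7304 mm.
α = 2·arctan(14.730 / (2 × 17.6)) = 2·arctan(0.41848) ≈ 45.4163°.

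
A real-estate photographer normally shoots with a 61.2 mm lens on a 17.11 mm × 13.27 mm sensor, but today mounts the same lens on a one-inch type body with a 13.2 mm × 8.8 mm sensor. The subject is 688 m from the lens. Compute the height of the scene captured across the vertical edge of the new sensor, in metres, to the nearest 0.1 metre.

The focal length stays 61.2 mm; the relevant sensor dimension is now h = 8.8 mm. Object distance dₒ = 688 m = 688000 mm.
Thin-lens field height W = h·(dₒ − f)/f = 8.8 × (688000 − 61.2)/61.2 ≈ 98919.305 mm = 98.9193 m.

98.9 m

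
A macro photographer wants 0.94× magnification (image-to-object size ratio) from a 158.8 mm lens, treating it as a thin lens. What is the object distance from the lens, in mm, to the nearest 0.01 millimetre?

327.74 mm

With m = dᵢ/dₒ and 1/f = 1/dₒ + 1/dᵢ, substituting dᵢ = m·dₒ gives 1/f = (1 + 1/m)/dₒ, hence dₒ = f·(1 + 1/m).
dₒ = 158.8 × (1 + 1/0.94) = 158.8 × 2.06383 ≈ 327.736 mm.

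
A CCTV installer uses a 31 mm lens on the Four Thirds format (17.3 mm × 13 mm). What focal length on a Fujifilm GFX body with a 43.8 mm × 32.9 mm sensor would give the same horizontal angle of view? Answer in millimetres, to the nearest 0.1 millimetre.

Equal angle of view means equal width/f ratio, so f₂ = f₁ · (width₂/width₁) = 31 × 43.8/17.3.
f₂ = 31 × 2.53179 ≈ 78.486 mm.

78.5 mm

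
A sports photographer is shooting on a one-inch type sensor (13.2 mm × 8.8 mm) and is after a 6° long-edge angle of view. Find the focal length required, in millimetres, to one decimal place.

125.9 mm

From α = 2·arctan(w/2f) we get f = w / (2·tan(α/2)).
With w = 13.2 mm and α/2 = 3°, tan(α/2) ≈ 0.05241, so f ≈ 13.2 / 0.10482 ≈ 125.9355 mm.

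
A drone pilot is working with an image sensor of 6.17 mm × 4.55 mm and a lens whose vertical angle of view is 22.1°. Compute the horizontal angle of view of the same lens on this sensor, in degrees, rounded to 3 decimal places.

29.665°

From the vertical AOV: f = 4.55 / (2·tan(11.05°)) = 4.55 / 0.39057 ≈ 11.6496 mm.
Horizontal AOV = 2·arctan(6.17 / (2 × 11.6496)) = 2·arctan(0.26482) ≈ 29.6648°.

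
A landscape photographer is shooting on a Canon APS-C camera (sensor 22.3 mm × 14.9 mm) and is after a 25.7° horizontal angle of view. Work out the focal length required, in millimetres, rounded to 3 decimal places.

From α = 2·arctan(w/2f) we get f = w / (2·tan(α/2)).
With w = 22.3 mm and α/2 = 12.85°, tan(α/2) ≈ 0.22811, so f ≈ 22.3 / 0.45622 ≈ 48.8794 mm.

48.879 mm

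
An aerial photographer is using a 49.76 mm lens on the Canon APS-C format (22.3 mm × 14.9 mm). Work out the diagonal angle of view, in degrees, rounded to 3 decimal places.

Sensor diagonal = √(22.3² + 14.9²) = √719.3000 ≈ 26.8198 mm.
Angle of view α = 2·arctan(d/2f) with d = 26.8198 mm and f = 49.76 mm.
d/2f = 0.26949; arctan(0.26949) ≈ 15.0824°, so α ≈ 30.1648°.

30.165°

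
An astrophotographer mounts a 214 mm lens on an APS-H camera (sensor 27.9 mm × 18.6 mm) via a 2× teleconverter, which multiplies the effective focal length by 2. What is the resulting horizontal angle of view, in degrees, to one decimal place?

Effective focal length f = 214 × 2 = 428 mm.
α = 2·arctan(27.9 / (2 × 428)) = 2·arctan(0.03259) ≈ 3.7336°.

3.7°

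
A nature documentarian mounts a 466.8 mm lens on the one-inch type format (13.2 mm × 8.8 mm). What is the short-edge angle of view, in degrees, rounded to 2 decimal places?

Angle of view α = 2·arctan(h/2f) with h = 8.8 mm and f = 466.8 mm.
h/2f = 0.00943; arctan(0.00943) ≈ 0.5400°, so α ≈ 1.0801°.

1.08°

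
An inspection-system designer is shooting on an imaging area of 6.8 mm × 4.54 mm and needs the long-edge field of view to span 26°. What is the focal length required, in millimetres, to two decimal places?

From α = 2·arctan(w/2f) we get f = w / (2·tan(α/2)).
With w = 6.8 mm and α/2 = 13°, tan(α/2) ≈ 0.23087, so f ≈ 6.8 / 0.46174 ≈ 14.7270 mm.

14.73 mm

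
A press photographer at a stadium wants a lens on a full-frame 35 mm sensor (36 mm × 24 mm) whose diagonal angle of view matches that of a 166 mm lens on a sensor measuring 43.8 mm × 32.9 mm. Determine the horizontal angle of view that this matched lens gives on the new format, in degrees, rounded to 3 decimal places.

15.634°

Sensor diagonal = √(43.8² + 32.9²) = √3000.8500 ≈ 54.7800 mm.
Sensor diagonal = √(36² + 24²) = √1872.0000 ≈ 43.2666 mm.
Equal diagonal AOV ⇒ f₂ = f₁ · 43.2666/54.7800 = 166 × 0.78982 ≈ 131.1109 mm.
Horizontal AOV on the new format = 2·arctan(36 / (2 × 131.1109)) = 2·arctan(0.13729) ≈ 15.6343°.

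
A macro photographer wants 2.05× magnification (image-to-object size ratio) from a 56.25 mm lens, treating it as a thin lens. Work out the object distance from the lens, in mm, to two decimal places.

With m = dᵢ/dₒ and 1/f = 1/dₒ + 1/dᵢ, substituting dᵢ = m·dₒ gives 1/f = (1 + 1/m)/dₒ, hence dₒ = f·(1 + 1/m).
dₒ = 56.25 × (1 + 1/2.05) = 56.25 × 1.48780 ≈ 83.689 mm.

83.69 mm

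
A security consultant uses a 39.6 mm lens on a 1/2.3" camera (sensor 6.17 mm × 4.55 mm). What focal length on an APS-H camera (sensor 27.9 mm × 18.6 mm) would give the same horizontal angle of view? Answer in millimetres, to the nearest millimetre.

Equal angle of view means equal width/f ratio, so f₂ = f₁ · (width₂/width₁) = 39.6 × 27.9/6.17.
f₂ = 39.6 × 4.52188 ≈ 179.066 mm.

179 mm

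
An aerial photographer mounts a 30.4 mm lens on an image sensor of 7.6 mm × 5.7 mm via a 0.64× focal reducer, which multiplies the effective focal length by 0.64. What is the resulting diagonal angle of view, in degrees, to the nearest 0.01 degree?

27.44°

Effective focal length f = 30.4 × 0.64 = 19.456 mm.
Sensor diagonal = √(7.6² + 5.7²) = √90.2500 ≈ 9.5000 mm.
α = 2·arctan(9.500 / (2 × 19.456)) = 2·arctan(0.24414) ≈ 27.4397°.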